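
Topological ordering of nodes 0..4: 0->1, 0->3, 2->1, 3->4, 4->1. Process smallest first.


Kahn's algorithm, process smallest node first
Order: [0, 2, 3, 4, 1]


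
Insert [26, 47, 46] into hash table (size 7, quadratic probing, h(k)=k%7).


Insertions: 26->slot 5; 47->slot 6; 46->slot 4
Table: [None, None, None, None, 46, 26, 47]


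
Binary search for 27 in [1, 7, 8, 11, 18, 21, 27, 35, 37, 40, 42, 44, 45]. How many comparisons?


Search for 27:
[0,12] mid=6 arr[6]=27
Total: 1 comparisons


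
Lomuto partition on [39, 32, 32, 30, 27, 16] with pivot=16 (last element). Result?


Elements <= 16 go left of pivot.
Result: [16, 32, 32, 30, 27, 39], pivot at index 0


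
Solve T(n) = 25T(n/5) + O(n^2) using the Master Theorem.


a=25, b=5, c=2. log_5(25)=2 = c=2. Case 2: O(n^c log n) = O(n^2 log n)
Complexity: O(n^2 log n)


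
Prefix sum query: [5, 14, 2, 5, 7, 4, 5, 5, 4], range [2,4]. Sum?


Prefix sums: [0, 5, 19, 21, 26, 33, 37, 42, 47, 51]
Sum[2..4] = prefix[5] - prefix[2] = 33 - 19 = 14


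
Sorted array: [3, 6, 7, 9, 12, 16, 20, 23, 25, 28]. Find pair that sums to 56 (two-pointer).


Two pointers: lo=0, hi=9
No pair sums to 56


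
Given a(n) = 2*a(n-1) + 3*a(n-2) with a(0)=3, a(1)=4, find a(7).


Build bottom-up:
...a(5)=424, a(6)=1277, a(7)=2*1277+3*424=3826


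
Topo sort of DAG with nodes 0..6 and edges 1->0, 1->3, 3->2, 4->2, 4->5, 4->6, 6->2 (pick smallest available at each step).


Kahn's algorithm, process smallest node first
Order: [1, 0, 3, 4, 5, 6, 2]


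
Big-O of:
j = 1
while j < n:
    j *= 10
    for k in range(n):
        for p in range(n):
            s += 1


Per nesting level: O(log n) * O(n) * O(n) = O(n^2 log n)
Complexity: O(n^2 log n)


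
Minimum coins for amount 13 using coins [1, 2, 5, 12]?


dp[0]=0; dp[i]=1+min(dp[i-c] for c in coins)
...dp[8]=3, dp[9]=3, dp[10]=2, dp[11]=3, dp[12]=1, dp[13]=2
Minimum coins for 13 = 2


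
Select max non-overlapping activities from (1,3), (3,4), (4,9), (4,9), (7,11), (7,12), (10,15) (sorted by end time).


Greedy: pick earliest-ending, then skip overlaps.
Selected (4 activities): [(1, 3), (3, 4), (4, 9), (10, 15)]


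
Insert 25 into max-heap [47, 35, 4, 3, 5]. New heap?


Append 25: [47, 35, 4, 3, 5, 25]
Bubble up: swap idx 5(25) with idx 2(4)
Result: [47, 35, 25, 3, 5, 4]


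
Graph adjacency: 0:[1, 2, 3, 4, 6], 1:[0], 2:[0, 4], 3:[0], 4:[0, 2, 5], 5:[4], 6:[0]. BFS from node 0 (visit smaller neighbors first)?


BFS queue: start with [0]
Visit order: [0, 1, 2, 3, 4, 6, 5]


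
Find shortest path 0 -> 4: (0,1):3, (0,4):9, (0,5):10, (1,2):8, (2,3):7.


Dijkstra from 0:
Distances: {0: 0, 1: 3, 2: 11, 3: 18, 4: 9, 5: 10}
Shortest distance to 4 = 9, path = [0, 4]


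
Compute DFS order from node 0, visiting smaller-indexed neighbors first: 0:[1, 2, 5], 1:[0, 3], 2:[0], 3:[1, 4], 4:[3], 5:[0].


DFS stack-based: start with [0]
Visit order: [0, 1, 3, 4, 2, 5]


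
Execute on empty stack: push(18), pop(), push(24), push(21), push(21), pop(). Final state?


push(18) -> [18]
pop() returns 18 -> []
push(24) -> [24]
push(21) -> [24, 21]
push(21) -> [24, 21, 21]
pop() returns 21 -> [24, 21]
Final stack (bottom to top): [24, 21]


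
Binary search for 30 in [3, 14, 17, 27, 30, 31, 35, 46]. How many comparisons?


Search for 30:
[0,7] mid=3 arr[3]=27
[4,7] mid=5 arr[5]=31
[4,4] mid=4 arr[4]=30
Total: 3 comparisons


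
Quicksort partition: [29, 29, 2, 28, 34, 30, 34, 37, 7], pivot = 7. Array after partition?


Elements <= 7 go left of pivot.
Result: [2, 7, 29, 28, 34, 30, 34, 37, 29], pivot at index 1


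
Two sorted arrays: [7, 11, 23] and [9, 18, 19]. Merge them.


Compare heads, take smaller each step.
Merged: [7, 9, 11, 18, 19, 23]


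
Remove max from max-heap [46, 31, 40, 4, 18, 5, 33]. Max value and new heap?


Max = 46
Replace root with last, heapify down
Resulting heap: [40, 31, 33, 4, 18, 5]


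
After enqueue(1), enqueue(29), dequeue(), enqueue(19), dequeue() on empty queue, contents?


enqueue(1) -> [1]
enqueue(29) -> [1, 29]
dequeue() returns 1 -> [29]
enqueue(19) -> [29, 19]
dequeue() returns 29 -> [19]
Final queue (front to back): [19]


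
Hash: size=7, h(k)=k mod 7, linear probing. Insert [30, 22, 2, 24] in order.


Insertions: 30->slot 2; 22->slot 1; 2->slot 3; 24->slot 4
Table: [None, 22, 30, 2, 24, None, None]


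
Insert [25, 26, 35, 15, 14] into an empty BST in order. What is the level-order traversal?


Root = 25; build tree by BST insertion.
Level-Order traversal: [25, 15, 26, 14, 35]


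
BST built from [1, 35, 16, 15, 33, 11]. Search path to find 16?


BST root = 1
Search for 16: compare at each node
Path: [1, 35, 16]


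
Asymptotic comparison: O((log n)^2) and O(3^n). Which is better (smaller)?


polylogarithmic grows slower than exponential (base 3)
O((log n)^2) is asymptotically smaller; O(3^n) grows faster


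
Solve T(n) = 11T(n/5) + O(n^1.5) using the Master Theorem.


a=11, b=5, c=1.5. log_5(11)=1.490 < c=1.5. Case 3: O(n^c) = O(n^1.500)
Complexity: O(n^1.500)


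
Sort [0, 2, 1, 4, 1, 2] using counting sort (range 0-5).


Count array: [1, 2, 2, 0, 1, 0]
Reconstruct: [0, 1, 1, 2, 2, 4]


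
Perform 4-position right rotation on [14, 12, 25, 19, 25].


Right rotate by 4: [12, 25, 19, 25, 14]


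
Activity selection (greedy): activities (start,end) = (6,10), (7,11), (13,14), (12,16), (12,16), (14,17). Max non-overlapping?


Greedy: pick earliest-ending, then skip overlaps.
Selected (3 activities): [(6, 10), (13, 14), (14, 17)]


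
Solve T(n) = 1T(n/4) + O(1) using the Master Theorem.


a=1, b=4, c=0. log_4(1)=0 = c=0. Case 2: O(n^c log n) = O(log n)
Complexity: O(log n)


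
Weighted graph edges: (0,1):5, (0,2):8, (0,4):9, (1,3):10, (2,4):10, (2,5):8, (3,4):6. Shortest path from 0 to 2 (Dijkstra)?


Dijkstra from 0:
Distances: {0: 0, 1: 5, 2: 8, 3: 15, 4: 9, 5: 16}
Shortest distance to 2 = 8, path = [0, 2]


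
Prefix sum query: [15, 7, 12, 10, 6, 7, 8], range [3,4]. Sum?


Prefix sums: [0, 15, 22, 34, 44, 50, 57, 65]
Sum[3..4] = prefix[5] - prefix[3] = 50 - 34 = 16


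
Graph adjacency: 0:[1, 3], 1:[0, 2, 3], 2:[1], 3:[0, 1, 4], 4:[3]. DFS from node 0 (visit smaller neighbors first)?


DFS stack-based: start with [0]
Visit order: [0, 1, 2, 3, 4]


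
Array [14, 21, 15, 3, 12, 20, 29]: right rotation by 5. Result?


Right rotate by 5: [15, 3, 12, 20, 29, 14, 21]


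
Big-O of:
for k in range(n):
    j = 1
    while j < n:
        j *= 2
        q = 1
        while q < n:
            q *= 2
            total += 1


Per nesting level: O(n) * O(log n) * O(log n) = O(n (log n)^2)
Complexity: O(n (log n)^2)


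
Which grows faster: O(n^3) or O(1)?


constant grows slower than cubic
O(1) is asymptotically smaller; O(n^3) grows faster


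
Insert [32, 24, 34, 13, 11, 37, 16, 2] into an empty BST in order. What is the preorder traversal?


Root = 32; build tree by BST insertion.
Preorder traversal: [32, 24, 13, 11, 2, 16, 34, 37]


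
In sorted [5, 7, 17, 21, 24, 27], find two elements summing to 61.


Two pointers: lo=0, hi=5
No pair sums to 61


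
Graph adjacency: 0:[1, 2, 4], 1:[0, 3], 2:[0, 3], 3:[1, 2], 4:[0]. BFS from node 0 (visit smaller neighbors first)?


BFS queue: start with [0]
Visit order: [0, 1, 2, 4, 3]


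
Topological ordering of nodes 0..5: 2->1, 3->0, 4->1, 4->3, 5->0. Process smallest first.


Kahn's algorithm, process smallest node first
Order: [2, 4, 1, 3, 5, 0]


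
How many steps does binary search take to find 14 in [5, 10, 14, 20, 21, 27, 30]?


Search for 14:
[0,6] mid=3 arr[3]=20
[0,2] mid=1 arr[1]=10
[2,2] mid=2 arr[2]=14
Total: 3 comparisons


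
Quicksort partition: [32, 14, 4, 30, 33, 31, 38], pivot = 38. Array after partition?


Elements <= 38 go left of pivot.
Result: [32, 14, 4, 30, 33, 31, 38], pivot at index 6


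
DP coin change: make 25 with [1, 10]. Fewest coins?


dp[0]=0; dp[i]=1+min(dp[i-c] for c in coins)
...dp[20]=2, dp[21]=3, dp[22]=4, dp[23]=5, dp[24]=6, dp[25]=7
Minimum coins for 25 = 7


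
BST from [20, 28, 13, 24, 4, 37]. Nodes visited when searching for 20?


BST root = 20
Search for 20: compare at each node
Path: [20]


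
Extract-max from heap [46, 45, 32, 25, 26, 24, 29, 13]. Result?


Max = 46
Replace root with last, heapify down
Resulting heap: [45, 26, 32, 25, 13, 24, 29]


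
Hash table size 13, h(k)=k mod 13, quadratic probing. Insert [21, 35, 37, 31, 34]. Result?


Insertions: 21->slot 8; 35->slot 9; 37->slot 11; 31->slot 5; 34->slot 12
Table: [None, None, None, None, None, 31, None, None, 21, 35, None, 37, 34]


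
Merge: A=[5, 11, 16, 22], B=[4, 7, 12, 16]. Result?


Compare heads, take smaller each step.
Merged: [4, 5, 7, 11, 12, 16, 16, 22]


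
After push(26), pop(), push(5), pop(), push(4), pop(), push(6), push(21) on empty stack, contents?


push(26) -> [26]
pop() returns 26 -> []
push(5) -> [5]
pop() returns 5 -> []
push(4) -> [4]
pop() returns 4 -> []
push(6) -> [6]
push(21) -> [6, 21]
Final stack (bottom to top): [6, 21]


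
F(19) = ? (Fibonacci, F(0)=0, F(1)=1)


F(n)=F(n-1)+F(n-2)
...F(17)=1597, F(18)=2584, F(19)=4181


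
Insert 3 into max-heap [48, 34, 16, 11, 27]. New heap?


Append 3: [48, 34, 16, 11, 27, 3]
Bubble up: no swaps needed
Result: [48, 34, 16, 11, 27, 3]


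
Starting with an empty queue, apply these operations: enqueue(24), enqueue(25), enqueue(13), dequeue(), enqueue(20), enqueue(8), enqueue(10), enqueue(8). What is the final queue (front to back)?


enqueue(24) -> [24]
enqueue(25) -> [24, 25]
enqueue(13) -> [24, 25, 13]
dequeue() returns 24 -> [25, 13]
enqueue(20) -> [25, 13, 20]
enqueue(8) -> [25, 13, 20, 8]
enqueue(10) -> [25, 13, 20, 8, 10]
enqueue(8) -> [25, 13, 20, 8, 10, 8]
Final queue (front to back): [25, 13, 20, 8, 10, 8]


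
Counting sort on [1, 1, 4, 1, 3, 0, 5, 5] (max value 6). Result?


Count array: [1, 3, 0, 1, 1, 2, 0]
Reconstruct: [0, 1, 1, 1, 3, 4, 5, 5]


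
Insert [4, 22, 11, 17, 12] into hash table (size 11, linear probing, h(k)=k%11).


Insertions: 4->slot 4; 22->slot 0; 11->slot 1; 17->slot 6; 12->slot 2
Table: [22, 11, 12, None, 4, None, 17, None, None, None, None]


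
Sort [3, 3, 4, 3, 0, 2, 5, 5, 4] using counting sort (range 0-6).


Count array: [1, 0, 1, 3, 2, 2, 0]
Reconstruct: [0, 2, 3, 3, 3, 4, 4, 5, 5]


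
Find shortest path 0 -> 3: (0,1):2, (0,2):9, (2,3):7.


Dijkstra from 0:
Distances: {0: 0, 1: 2, 2: 9, 3: 16}
Shortest distance to 3 = 16, path = [0, 2, 3]


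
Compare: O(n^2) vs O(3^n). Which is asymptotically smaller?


quadratic grows slower than exponential (base 3)
O(n^2) is asymptotically smaller; O(3^n) grows faster


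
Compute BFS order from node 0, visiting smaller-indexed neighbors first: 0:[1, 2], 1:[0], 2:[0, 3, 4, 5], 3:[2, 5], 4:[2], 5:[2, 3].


BFS queue: start with [0]
Visit order: [0, 1, 2, 3, 4, 5]


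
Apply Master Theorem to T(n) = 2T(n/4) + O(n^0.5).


a=2, b=4, c=0.5. log_4(2)=0.5 = c=0.5. Case 2: O(n^c log n) = O(sqrt(n) log n)
Complexity: O(sqrt(n) log n)


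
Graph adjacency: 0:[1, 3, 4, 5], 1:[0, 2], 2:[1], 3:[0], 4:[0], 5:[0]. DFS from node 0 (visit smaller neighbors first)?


DFS stack-based: start with [0]
Visit order: [0, 1, 2, 3, 4, 5]


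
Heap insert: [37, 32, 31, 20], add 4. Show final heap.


Append 4: [37, 32, 31, 20, 4]
Bubble up: no swaps needed
Result: [37, 32, 31, 20, 4]


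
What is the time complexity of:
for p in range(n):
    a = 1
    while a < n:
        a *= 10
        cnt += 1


Per nesting level: O(n) * O(log n) = O(n log n)
Complexity: O(n log n)


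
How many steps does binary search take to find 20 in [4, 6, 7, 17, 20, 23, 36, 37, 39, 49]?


Search for 20:
[0,9] mid=4 arr[4]=20
Total: 1 comparisons


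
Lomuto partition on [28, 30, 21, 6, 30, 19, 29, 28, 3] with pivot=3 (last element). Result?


Elements <= 3 go left of pivot.
Result: [3, 30, 21, 6, 30, 19, 29, 28, 28], pivot at index 0


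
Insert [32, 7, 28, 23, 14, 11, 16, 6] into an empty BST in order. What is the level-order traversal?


Root = 32; build tree by BST insertion.
Level-Order traversal: [32, 7, 6, 28, 23, 14, 11, 16]


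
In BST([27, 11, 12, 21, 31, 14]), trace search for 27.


BST root = 27
Search for 27: compare at each node
Path: [27]


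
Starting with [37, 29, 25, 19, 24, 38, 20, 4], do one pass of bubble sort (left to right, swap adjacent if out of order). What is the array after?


After one pass: [29, 25, 19, 24, 37, 20, 4, 38]


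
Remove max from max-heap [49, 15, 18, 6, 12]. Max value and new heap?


Max = 49
Replace root with last, heapify down
Resulting heap: [18, 15, 12, 6]


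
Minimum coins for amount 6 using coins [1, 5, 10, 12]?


dp[0]=0; dp[i]=1+min(dp[i-c] for c in coins)
...dp[1]=1, dp[2]=2, dp[3]=3, dp[4]=4, dp[5]=1, dp[6]=2
Minimum coins for 6 = 2


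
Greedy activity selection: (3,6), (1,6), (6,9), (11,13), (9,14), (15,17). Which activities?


Greedy: pick earliest-ending, then skip overlaps.
Selected (4 activities): [(3, 6), (6, 9), (11, 13), (15, 17)]


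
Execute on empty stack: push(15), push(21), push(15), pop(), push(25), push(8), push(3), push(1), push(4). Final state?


push(15) -> [15]
push(21) -> [15, 21]
push(15) -> [15, 21, 15]
pop() returns 15 -> [15, 21]
push(25) -> [15, 21, 25]
push(8) -> [15, 21, 25, 8]
push(3) -> [15, 21, 25, 8, 3]
push(1) -> [15, 21, 25, 8, 3, 1]
push(4) -> [15, 21, 25, 8, 3, 1, 4]
Final stack (bottom to top): [15, 21, 25, 8, 3, 1, 4]


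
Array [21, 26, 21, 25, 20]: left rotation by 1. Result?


Left rotate by 1: [26, 21, 25, 20, 21]


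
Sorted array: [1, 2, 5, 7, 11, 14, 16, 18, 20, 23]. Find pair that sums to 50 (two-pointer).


Two pointers: lo=0, hi=9
No pair sums to 50


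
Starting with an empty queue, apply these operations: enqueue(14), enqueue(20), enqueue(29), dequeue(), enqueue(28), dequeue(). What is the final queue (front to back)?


enqueue(14) -> [14]
enqueue(20) -> [14, 20]
enqueue(29) -> [14, 20, 29]
dequeue() returns 14 -> [20, 29]
enqueue(28) -> [20, 29, 28]
dequeue() returns 20 -> [29, 28]
Final queue (front to back): [29, 28]


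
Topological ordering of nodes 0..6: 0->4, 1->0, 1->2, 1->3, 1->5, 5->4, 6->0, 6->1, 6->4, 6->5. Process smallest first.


Kahn's algorithm, process smallest node first
Order: [6, 1, 0, 2, 3, 5, 4]


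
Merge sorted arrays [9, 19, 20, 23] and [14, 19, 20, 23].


Compare heads, take smaller each step.
Merged: [9, 14, 19, 19, 20, 20, 23, 23]


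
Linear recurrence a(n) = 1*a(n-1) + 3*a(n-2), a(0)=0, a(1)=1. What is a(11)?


Build bottom-up:
...a(9)=508, a(10)=1159, a(11)=1*1159+3*508=2683


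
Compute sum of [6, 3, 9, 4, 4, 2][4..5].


Prefix sums: [0, 6, 9, 18, 22, 26, 28]
Sum[4..5] = prefix[6] - prefix[4] = 28 - 22 = 6


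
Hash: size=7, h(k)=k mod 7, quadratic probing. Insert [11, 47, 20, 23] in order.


Insertions: 11->slot 4; 47->slot 5; 20->slot 6; 23->slot 2
Table: [None, None, 23, None, 11, 47, 20]


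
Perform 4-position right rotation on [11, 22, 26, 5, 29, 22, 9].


Right rotate by 4: [5, 29, 22, 9, 11, 22, 26]


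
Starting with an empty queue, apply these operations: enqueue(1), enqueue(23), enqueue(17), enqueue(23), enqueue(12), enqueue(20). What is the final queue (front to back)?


enqueue(1) -> [1]
enqueue(23) -> [1, 23]
enqueue(17) -> [1, 23, 17]
enqueue(23) -> [1, 23, 17, 23]
enqueue(12) -> [1, 23, 17, 23, 12]
enqueue(20) -> [1, 23, 17, 23, 12, 20]
Final queue (front to back): [1, 23, 17, 23, 12, 20]


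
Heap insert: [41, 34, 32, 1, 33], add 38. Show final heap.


Append 38: [41, 34, 32, 1, 33, 38]
Bubble up: swap idx 5(38) with idx 2(32)
Result: [41, 34, 38, 1, 33, 32]


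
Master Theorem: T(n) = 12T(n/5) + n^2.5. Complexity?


a=12, b=5, c=2.5. log_5(12)=1.544 < c=2.5. Case 3: O(n^c) = O(n^2.500)
Complexity: O(n^2.500)


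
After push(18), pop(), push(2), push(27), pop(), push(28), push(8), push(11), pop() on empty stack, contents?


push(18) -> [18]
pop() returns 18 -> []
push(2) -> [2]
push(27) -> [2, 27]
pop() returns 27 -> [2]
push(28) -> [2, 28]
push(8) -> [2, 28, 8]
push(11) -> [2, 28, 8, 11]
pop() returns 11 -> [2, 28, 8]
Final stack (bottom to top): [2, 28, 8]


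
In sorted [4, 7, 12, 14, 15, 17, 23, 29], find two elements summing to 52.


Two pointers: lo=0, hi=7
Found pair: (23, 29) summing to 52


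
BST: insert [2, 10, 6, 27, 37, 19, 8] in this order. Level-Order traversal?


Root = 2; build tree by BST insertion.
Level-Order traversal: [2, 10, 6, 27, 8, 19, 37]


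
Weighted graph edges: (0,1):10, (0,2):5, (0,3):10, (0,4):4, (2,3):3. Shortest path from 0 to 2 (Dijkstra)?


Dijkstra from 0:
Distances: {0: 0, 1: 10, 2: 5, 3: 8, 4: 4}
Shortest distance to 2 = 5, path = [0, 2]


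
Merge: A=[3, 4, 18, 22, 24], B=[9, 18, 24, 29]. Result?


Compare heads, take smaller each step.
Merged: [3, 4, 9, 18, 18, 22, 24, 24, 29]


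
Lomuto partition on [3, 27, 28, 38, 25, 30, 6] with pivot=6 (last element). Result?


Elements <= 6 go left of pivot.
Result: [3, 6, 28, 38, 25, 30, 27], pivot at index 1


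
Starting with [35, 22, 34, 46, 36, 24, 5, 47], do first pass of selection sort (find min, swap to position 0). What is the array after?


After one pass: [5, 22, 34, 46, 36, 24, 35, 47]


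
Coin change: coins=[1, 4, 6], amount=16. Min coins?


dp[0]=0; dp[i]=1+min(dp[i-c] for c in coins)
...dp[11]=3, dp[12]=2, dp[13]=3, dp[14]=3, dp[15]=4, dp[16]=3
Minimum coins for 16 = 3


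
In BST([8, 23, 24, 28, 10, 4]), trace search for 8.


BST root = 8
Search for 8: compare at each node
Path: [8]


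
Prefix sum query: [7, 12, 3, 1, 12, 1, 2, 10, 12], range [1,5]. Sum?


Prefix sums: [0, 7, 19, 22, 23, 35, 36, 38, 48, 60]
Sum[1..5] = prefix[6] - prefix[1] = 36 - 7 = 29


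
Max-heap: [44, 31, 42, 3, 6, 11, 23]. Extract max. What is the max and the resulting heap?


Max = 44
Replace root with last, heapify down
Resulting heap: [42, 31, 23, 3, 6, 11]


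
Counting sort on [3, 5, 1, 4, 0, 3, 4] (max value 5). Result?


Count array: [1, 1, 0, 2, 2, 1]
Reconstruct: [0, 1, 3, 3, 4, 4, 5]


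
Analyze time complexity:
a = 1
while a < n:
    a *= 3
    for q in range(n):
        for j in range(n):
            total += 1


Per nesting level: O(log n) * O(n) * O(n) = O(n^2 log n)
Complexity: O(n^2 log n)


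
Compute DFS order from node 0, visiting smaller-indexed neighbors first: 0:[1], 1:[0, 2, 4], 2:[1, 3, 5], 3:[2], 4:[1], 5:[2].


DFS stack-based: start with [0]
Visit order: [0, 1, 2, 3, 5, 4]


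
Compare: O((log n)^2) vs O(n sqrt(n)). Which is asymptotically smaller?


polylogarithmic grows slower than n^1.5
O((log n)^2) is asymptotically smaller; O(n sqrt(n)) grows faster


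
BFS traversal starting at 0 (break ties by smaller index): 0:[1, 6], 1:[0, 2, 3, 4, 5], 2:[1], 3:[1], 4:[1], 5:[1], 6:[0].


BFS queue: start with [0]
Visit order: [0, 1, 6, 2, 3, 4, 5]


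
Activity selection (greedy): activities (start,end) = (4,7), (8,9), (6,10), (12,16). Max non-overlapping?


Greedy: pick earliest-ending, then skip overlaps.
Selected (3 activities): [(4, 7), (8, 9), (12, 16)]


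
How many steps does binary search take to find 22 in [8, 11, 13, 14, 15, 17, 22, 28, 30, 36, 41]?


Search for 22:
[0,10] mid=5 arr[5]=17
[6,10] mid=8 arr[8]=30
[6,7] mid=6 arr[6]=22
Total: 3 comparisons


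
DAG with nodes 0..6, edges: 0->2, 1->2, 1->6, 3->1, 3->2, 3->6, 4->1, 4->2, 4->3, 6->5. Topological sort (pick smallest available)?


Kahn's algorithm, process smallest node first
Order: [0, 4, 3, 1, 2, 6, 5]


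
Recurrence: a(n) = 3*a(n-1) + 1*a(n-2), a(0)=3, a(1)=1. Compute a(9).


Build bottom-up:
...a(7)=2269, a(8)=7494, a(9)=3*7494+1*2269=24751


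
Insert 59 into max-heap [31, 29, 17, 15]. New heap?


Append 59: [31, 29, 17, 15, 59]
Bubble up: swap idx 4(59) with idx 1(29); swap idx 1(59) with idx 0(31)
Result: [59, 31, 17, 15, 29]


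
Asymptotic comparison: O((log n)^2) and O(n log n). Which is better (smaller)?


polylogarithmic grows slower than linearithmic
O((log n)^2) is asymptotically smaller; O(n log n) grows faster


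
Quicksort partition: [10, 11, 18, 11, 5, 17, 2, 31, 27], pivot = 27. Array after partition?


Elements <= 27 go left of pivot.
Result: [10, 11, 18, 11, 5, 17, 2, 27, 31], pivot at index 7


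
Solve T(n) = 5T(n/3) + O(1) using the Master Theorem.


a=5, b=3, c=0. log_3(5)=1.465 > c=0. Case 1: O(n^log_b(a)) = O(n^1.465)
Complexity: O(n^1.465)


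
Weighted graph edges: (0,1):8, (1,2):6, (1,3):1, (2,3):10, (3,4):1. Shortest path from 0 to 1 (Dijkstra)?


Dijkstra from 0:
Distances: {0: 0, 1: 8, 2: 14, 3: 9, 4: 10}
Shortest distance to 1 = 8, path = [0, 1]


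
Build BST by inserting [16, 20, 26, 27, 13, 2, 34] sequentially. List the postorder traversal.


Root = 16; build tree by BST insertion.
Postorder traversal: [2, 13, 34, 27, 26, 20, 16]


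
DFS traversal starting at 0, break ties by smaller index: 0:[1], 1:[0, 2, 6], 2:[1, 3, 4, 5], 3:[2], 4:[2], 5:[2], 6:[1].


DFS stack-based: start with [0]
Visit order: [0, 1, 2, 3, 4, 5, 6]


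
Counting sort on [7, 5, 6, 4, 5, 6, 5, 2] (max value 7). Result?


Count array: [0, 0, 1, 0, 1, 3, 2, 1]
Reconstruct: [2, 4, 5, 5, 5, 6, 6, 7]


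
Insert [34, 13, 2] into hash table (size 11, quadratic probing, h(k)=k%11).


Insertions: 34->slot 1; 13->slot 2; 2->slot 3
Table: [None, 34, 13, 2, None, None, None, None, None, None, None]


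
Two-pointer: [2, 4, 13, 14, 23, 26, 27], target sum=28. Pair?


Two pointers: lo=0, hi=6
Found pair: (2, 26) summing to 28


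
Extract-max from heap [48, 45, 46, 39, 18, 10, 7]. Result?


Max = 48
Replace root with last, heapify down
Resulting heap: [46, 45, 10, 39, 18, 7]


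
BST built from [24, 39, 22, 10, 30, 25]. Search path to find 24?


BST root = 24
Search for 24: compare at each node
Path: [24]


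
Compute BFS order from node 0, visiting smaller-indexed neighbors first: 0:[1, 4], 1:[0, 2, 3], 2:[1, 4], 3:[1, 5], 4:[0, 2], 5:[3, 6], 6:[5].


BFS queue: start with [0]
Visit order: [0, 1, 4, 2, 3, 5, 6]


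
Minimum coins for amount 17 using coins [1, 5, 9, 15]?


dp[0]=0; dp[i]=1+min(dp[i-c] for c in coins)
...dp[12]=4, dp[13]=5, dp[14]=2, dp[15]=1, dp[16]=2, dp[17]=3
Minimum coins for 17 = 3


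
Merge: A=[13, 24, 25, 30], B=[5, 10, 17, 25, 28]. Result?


Compare heads, take smaller each step.
Merged: [5, 10, 13, 17, 24, 25, 25, 28, 30]


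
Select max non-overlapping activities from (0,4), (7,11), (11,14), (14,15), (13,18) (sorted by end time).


Greedy: pick earliest-ending, then skip overlaps.
Selected (4 activities): [(0, 4), (7, 11), (11, 14), (14, 15)]


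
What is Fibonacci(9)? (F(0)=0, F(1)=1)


F(n)=F(n-1)+F(n-2)
...F(7)=13, F(8)=21, F(9)=34


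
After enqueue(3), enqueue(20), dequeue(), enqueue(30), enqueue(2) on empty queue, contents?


enqueue(3) -> [3]
enqueue(20) -> [3, 20]
dequeue() returns 3 -> [20]
enqueue(30) -> [20, 30]
enqueue(2) -> [20, 30, 2]
Final queue (front to back): [20, 30, 2]


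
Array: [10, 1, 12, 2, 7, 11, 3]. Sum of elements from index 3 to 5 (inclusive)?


Prefix sums: [0, 10, 11, 23, 25, 32, 43, 46]
Sum[3..5] = prefix[6] - prefix[3] = 43 - 23 = 20


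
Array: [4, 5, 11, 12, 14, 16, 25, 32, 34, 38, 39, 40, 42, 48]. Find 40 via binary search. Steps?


Search for 40:
[0,13] mid=6 arr[6]=25
[7,13] mid=10 arr[10]=39
[11,13] mid=12 arr[12]=42
[11,11] mid=11 arr[11]=40
Total: 4 comparisons


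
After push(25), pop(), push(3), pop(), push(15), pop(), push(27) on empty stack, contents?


push(25) -> [25]
pop() returns 25 -> []
push(3) -> [3]
pop() returns 3 -> []
push(15) -> [15]
pop() returns 15 -> []
push(27) -> [27]
Final stack (bottom to top): [27]


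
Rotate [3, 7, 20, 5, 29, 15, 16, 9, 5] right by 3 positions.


Right rotate by 3: [16, 9, 5, 3, 7, 20, 5, 29, 15]


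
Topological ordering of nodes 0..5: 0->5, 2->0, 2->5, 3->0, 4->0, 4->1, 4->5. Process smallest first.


Kahn's algorithm, process smallest node first
Order: [2, 3, 4, 0, 1, 5]


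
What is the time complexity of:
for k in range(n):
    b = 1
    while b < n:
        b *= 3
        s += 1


Per nesting level: O(n) * O(log n) = O(n log n)
Complexity: O(n log n)


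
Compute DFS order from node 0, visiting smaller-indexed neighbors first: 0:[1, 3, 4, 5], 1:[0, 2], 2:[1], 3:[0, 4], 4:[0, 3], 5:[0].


DFS stack-based: start with [0]
Visit order: [0, 1, 2, 3, 4, 5]


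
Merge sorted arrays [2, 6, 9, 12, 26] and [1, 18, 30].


Compare heads, take smaller each step.
Merged: [1, 2, 6, 9, 12, 18, 26, 30]


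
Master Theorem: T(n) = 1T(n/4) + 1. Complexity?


a=1, b=4, c=0. log_4(1)=0 = c=0. Case 2: O(n^c log n) = O(log n)
Complexity: O(log n)


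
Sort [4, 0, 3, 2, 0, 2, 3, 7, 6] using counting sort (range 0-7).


Count array: [2, 0, 2, 2, 1, 0, 1, 1]
Reconstruct: [0, 0, 2, 2, 3, 3, 4, 6, 7]


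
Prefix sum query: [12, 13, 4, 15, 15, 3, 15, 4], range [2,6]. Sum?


Prefix sums: [0, 12, 25, 29, 44, 59, 62, 77, 81]
Sum[2..6] = prefix[7] - prefix[2] = 77 - 25 = 52


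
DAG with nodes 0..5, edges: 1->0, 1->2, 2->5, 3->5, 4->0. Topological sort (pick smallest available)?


Kahn's algorithm, process smallest node first
Order: [1, 2, 3, 4, 0, 5]


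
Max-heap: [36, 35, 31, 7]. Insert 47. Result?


Append 47: [36, 35, 31, 7, 47]
Bubble up: swap idx 4(47) with idx 1(35); swap idx 1(47) with idx 0(36)
Result: [47, 36, 31, 7, 35]


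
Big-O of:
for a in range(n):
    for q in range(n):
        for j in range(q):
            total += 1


Per nesting level: O(n) * O(n) * O(n) [triangular over q] = O(n^3)
Complexity: O(n^3)


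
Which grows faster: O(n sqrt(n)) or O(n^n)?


n^1.5 grows slower than n^n
O(n sqrt(n)) is asymptotically smaller; O(n^n) grows faster


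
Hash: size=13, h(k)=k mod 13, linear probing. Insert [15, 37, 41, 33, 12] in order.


Insertions: 15->slot 2; 37->slot 11; 41->slot 3; 33->slot 7; 12->slot 12
Table: [None, None, 15, 41, None, None, None, 33, None, None, None, 37, 12]


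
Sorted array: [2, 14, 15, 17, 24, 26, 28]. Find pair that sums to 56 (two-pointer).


Two pointers: lo=0, hi=6
No pair sums to 56


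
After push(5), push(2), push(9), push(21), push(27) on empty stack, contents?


push(5) -> [5]
push(2) -> [5, 2]
push(9) -> [5, 2, 9]
push(21) -> [5, 2, 9, 21]
push(27) -> [5, 2, 9, 21, 27]
Final stack (bottom to top): [5, 2, 9, 21, 27]


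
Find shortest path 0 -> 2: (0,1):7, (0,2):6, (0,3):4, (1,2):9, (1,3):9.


Dijkstra from 0:
Distances: {0: 0, 1: 7, 2: 6, 3: 4}
Shortest distance to 2 = 6, path = [0, 2]


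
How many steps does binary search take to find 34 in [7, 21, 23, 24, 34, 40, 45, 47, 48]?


Search for 34:
[0,8] mid=4 arr[4]=34
Total: 1 comparisons


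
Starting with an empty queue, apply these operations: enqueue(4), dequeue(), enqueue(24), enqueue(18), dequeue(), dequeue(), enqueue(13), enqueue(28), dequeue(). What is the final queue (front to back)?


enqueue(4) -> [4]
dequeue() returns 4 -> []
enqueue(24) -> [24]
enqueue(18) -> [24, 18]
dequeue() returns 24 -> [18]
dequeue() returns 18 -> []
enqueue(13) -> [13]
enqueue(28) -> [13, 28]
dequeue() returns 13 -> [28]
Final queue (front to back): [28]


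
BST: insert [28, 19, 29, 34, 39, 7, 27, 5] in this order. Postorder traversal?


Root = 28; build tree by BST insertion.
Postorder traversal: [5, 7, 27, 19, 39, 34, 29, 28]


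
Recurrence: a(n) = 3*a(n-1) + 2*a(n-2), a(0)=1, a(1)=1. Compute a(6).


Build bottom-up:
...a(4)=61, a(5)=217, a(6)=3*217+2*61=773


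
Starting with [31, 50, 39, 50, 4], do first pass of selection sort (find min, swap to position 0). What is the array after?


After one pass: [4, 50, 39, 50, 31]


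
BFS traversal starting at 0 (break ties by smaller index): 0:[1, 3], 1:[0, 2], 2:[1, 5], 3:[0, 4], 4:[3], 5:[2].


BFS queue: start with [0]
Visit order: [0, 1, 3, 2, 4, 5]


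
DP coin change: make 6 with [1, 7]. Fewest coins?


dp[0]=0; dp[i]=1+min(dp[i-c] for c in coins)
...dp[1]=1, dp[2]=2, dp[3]=3, dp[4]=4, dp[5]=5, dp[6]=6
Minimum coins for 6 = 6


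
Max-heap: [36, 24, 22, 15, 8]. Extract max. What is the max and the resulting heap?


Max = 36
Replace root with last, heapify down
Resulting heap: [24, 15, 22, 8]


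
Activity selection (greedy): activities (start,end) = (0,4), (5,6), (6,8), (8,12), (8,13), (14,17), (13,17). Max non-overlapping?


Greedy: pick earliest-ending, then skip overlaps.
Selected (5 activities): [(0, 4), (5, 6), (6, 8), (8, 12), (14, 17)]


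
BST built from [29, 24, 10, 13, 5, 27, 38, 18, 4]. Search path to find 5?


BST root = 29
Search for 5: compare at each node
Path: [29, 24, 10, 5]


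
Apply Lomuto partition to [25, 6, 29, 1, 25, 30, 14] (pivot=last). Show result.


Elements <= 14 go left of pivot.
Result: [6, 1, 14, 25, 25, 30, 29], pivot at index 2


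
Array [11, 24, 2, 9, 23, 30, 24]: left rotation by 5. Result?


Left rotate by 5: [30, 24, 11, 24, 2, 9, 23]


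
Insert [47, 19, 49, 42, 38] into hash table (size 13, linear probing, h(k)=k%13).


Insertions: 47->slot 8; 19->slot 6; 49->slot 10; 42->slot 3; 38->slot 12
Table: [None, None, None, 42, None, None, 19, None, 47, None, 49, None, 38]


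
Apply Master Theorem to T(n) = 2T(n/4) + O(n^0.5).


a=2, b=4, c=0.5. log_4(2)=0.5 = c=0.5. Case 2: O(n^c log n) = O(sqrt(n) log n)
Complexity: O(sqrt(n) log n)


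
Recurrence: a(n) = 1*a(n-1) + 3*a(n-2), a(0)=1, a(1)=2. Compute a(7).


Build bottom-up:
...a(5)=59, a(6)=137, a(7)=1*137+3*59=314


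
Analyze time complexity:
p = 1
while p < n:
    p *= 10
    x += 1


Per nesting level: O(log n) = O(log n)
Complexity: O(log n)


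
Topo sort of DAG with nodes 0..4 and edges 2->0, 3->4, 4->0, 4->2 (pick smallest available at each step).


Kahn's algorithm, process smallest node first
Order: [1, 3, 4, 2, 0]


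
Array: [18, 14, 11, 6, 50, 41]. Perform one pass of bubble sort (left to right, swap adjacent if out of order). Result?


After one pass: [14, 11, 6, 18, 41, 50]


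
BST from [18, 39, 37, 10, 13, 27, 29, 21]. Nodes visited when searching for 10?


BST root = 18
Search for 10: compare at each node
Path: [18, 10]


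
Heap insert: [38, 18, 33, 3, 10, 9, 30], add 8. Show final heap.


Append 8: [38, 18, 33, 3, 10, 9, 30, 8]
Bubble up: swap idx 7(8) with idx 3(3)
Result: [38, 18, 33, 8, 10, 9, 30, 3]


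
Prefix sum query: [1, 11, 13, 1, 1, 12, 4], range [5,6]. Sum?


Prefix sums: [0, 1, 12, 25, 26, 27, 39, 43]
Sum[5..6] = prefix[7] - prefix[5] = 43 - 27 = 16


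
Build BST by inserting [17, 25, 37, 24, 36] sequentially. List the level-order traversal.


Root = 17; build tree by BST insertion.
Level-Order traversal: [17, 25, 24, 37, 36]


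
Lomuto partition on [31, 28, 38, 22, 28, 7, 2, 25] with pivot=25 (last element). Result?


Elements <= 25 go left of pivot.
Result: [22, 7, 2, 25, 28, 28, 38, 31], pivot at index 3


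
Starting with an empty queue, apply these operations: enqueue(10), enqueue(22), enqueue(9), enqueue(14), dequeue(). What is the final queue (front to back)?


enqueue(10) -> [10]
enqueue(22) -> [10, 22]
enqueue(9) -> [10, 22, 9]
enqueue(14) -> [10, 22, 9, 14]
dequeue() returns 10 -> [22, 9, 14]
Final queue (front to back): [22, 9, 14]


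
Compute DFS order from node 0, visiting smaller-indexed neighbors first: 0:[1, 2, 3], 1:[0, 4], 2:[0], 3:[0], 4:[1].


DFS stack-based: start with [0]
Visit order: [0, 1, 4, 2, 3]


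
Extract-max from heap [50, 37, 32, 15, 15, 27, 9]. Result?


Max = 50
Replace root with last, heapify down
Resulting heap: [37, 15, 32, 9, 15, 27]


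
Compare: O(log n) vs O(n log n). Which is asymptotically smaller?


logarithmic grows slower than linearithmic
O(log n) is asymptotically smaller; O(n log n) grows faster


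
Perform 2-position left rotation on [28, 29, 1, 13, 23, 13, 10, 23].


Left rotate by 2: [1, 13, 23, 13, 10, 23, 28, 29]


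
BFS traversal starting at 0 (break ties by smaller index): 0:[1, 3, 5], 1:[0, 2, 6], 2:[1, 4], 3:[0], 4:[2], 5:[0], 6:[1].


BFS queue: start with [0]
Visit order: [0, 1, 3, 5, 2, 6, 4]


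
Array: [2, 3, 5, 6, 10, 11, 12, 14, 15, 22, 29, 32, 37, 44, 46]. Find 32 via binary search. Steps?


Search for 32:
[0,14] mid=7 arr[7]=14
[8,14] mid=11 arr[11]=32
Total: 2 comparisons


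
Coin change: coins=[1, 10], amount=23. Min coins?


dp[0]=0; dp[i]=1+min(dp[i-c] for c in coins)
...dp[18]=9, dp[19]=10, dp[20]=2, dp[21]=3, dp[22]=4, dp[23]=5
Minimum coins for 23 = 5


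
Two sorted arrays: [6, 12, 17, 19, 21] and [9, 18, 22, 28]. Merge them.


Compare heads, take smaller each step.
Merged: [6, 9, 12, 17, 18, 19, 21, 22, 28]


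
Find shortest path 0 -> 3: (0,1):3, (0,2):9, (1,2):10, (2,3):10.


Dijkstra from 0:
Distances: {0: 0, 1: 3, 2: 9, 3: 19}
Shortest distance to 3 = 19, path = [0, 2, 3]


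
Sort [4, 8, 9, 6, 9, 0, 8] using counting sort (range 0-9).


Count array: [1, 0, 0, 0, 1, 0, 1, 0, 2, 2]
Reconstruct: [0, 4, 6, 8, 8, 9, 9]


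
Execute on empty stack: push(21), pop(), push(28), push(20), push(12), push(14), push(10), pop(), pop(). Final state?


push(21) -> [21]
pop() returns 21 -> []
push(28) -> [28]
push(20) -> [28, 20]
push(12) -> [28, 20, 12]
push(14) -> [28, 20, 12, 14]
push(10) -> [28, 20, 12, 14, 10]
pop() returns 10 -> [28, 20, 12, 14]
pop() returns 14 -> [28, 20, 12]
Final stack (bottom to top): [28, 20, 12]


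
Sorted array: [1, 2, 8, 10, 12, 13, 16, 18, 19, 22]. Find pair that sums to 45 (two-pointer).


Two pointers: lo=0, hi=9
No pair sums to 45


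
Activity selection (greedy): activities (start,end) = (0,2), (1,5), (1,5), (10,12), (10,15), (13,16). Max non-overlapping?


Greedy: pick earliest-ending, then skip overlaps.
Selected (3 activities): [(0, 2), (10, 12), (13, 16)]


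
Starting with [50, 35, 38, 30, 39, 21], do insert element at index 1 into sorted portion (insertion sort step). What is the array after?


After one pass: [35, 50, 38, 30, 39, 21]


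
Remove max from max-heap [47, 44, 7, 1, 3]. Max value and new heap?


Max = 47
Replace root with last, heapify down
Resulting heap: [44, 3, 7, 1]


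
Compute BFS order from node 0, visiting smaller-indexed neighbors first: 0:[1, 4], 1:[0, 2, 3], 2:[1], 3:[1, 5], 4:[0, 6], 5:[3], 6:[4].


BFS queue: start with [0]
Visit order: [0, 1, 4, 2, 3, 6, 5]


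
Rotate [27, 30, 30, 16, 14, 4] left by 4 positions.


Left rotate by 4: [14, 4, 27, 30, 30, 16]


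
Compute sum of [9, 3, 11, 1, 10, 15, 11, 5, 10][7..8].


Prefix sums: [0, 9, 12, 23, 24, 34, 49, 60, 65, 75]
Sum[7..8] = prefix[9] - prefix[7] = 75 - 60 = 15


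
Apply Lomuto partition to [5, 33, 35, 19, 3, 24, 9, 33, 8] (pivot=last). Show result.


Elements <= 8 go left of pivot.
Result: [5, 3, 8, 19, 33, 24, 9, 33, 35], pivot at index 2


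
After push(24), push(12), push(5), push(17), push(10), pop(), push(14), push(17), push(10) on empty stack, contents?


push(24) -> [24]
push(12) -> [24, 12]
push(5) -> [24, 12, 5]
push(17) -> [24, 12, 5, 17]
push(10) -> [24, 12, 5, 17, 10]
pop() returns 10 -> [24, 12, 5, 17]
push(14) -> [24, 12, 5, 17, 14]
push(17) -> [24, 12, 5, 17, 14, 17]
push(10) -> [24, 12, 5, 17, 14, 17, 10]
Final stack (bottom to top): [24, 12, 5, 17, 14, 17, 10]


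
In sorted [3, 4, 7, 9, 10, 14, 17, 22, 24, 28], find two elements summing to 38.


Two pointers: lo=0, hi=9
Found pair: (10, 28) summing to 38


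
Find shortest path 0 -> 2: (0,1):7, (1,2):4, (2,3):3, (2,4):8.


Dijkstra from 0:
Distances: {0: 0, 1: 7, 2: 11, 3: 14, 4: 19}
Shortest distance to 2 = 11, path = [0, 1, 2]


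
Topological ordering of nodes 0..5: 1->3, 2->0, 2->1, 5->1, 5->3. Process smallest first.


Kahn's algorithm, process smallest node first
Order: [2, 0, 4, 5, 1, 3]


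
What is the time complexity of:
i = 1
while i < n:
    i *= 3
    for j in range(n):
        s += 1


Per nesting level: O(log n) * O(n) = O(n log n)
Complexity: O(n log n)


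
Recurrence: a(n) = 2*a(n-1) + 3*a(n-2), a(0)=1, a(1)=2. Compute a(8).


Build bottom-up:
...a(6)=547, a(7)=1640, a(8)=2*1640+3*547=4921


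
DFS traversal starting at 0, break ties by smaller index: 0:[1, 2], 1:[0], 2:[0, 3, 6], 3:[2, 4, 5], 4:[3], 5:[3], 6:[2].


DFS stack-based: start with [0]
Visit order: [0, 1, 2, 3, 4, 5, 6]


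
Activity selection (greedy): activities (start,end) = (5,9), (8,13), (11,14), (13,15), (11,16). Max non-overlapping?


Greedy: pick earliest-ending, then skip overlaps.
Selected (2 activities): [(5, 9), (11, 14)]


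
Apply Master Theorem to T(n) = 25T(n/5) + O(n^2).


a=25, b=5, c=2. log_5(25)=2 = c=2. Case 2: O(n^c log n) = O(n^2 log n)
Complexity: O(n^2 log n)


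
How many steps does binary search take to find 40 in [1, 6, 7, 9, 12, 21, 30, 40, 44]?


Search for 40:
[0,8] mid=4 arr[4]=12
[5,8] mid=6 arr[6]=30
[7,8] mid=7 arr[7]=40
Total: 3 comparisons


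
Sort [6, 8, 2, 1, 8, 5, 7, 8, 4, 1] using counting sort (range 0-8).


Count array: [0, 2, 1, 0, 1, 1, 1, 1, 3]
Reconstruct: [1, 1, 2, 4, 5, 6, 7, 8, 8, 8]


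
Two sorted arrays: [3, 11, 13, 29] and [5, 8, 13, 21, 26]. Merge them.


Compare heads, take smaller each step.
Merged: [3, 5, 8, 11, 13, 13, 21, 26, 29]


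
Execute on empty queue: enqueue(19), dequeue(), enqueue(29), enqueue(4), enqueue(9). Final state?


enqueue(19) -> [19]
dequeue() returns 19 -> []
enqueue(29) -> [29]
enqueue(4) -> [29, 4]
enqueue(9) -> [29, 4, 9]
Final queue (front to back): [29, 4, 9]


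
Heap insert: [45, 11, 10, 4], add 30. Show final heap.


Append 30: [45, 11, 10, 4, 30]
Bubble up: swap idx 4(30) with idx 1(11)
Result: [45, 30, 10, 4, 11]


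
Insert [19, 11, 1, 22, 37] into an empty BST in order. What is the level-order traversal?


Root = 19; build tree by BST insertion.
Level-Order traversal: [19, 11, 22, 1, 37]


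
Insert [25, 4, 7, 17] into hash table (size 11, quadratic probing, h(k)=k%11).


Insertions: 25->slot 3; 4->slot 4; 7->slot 7; 17->slot 6
Table: [None, None, None, 25, 4, None, 17, 7, None, None, None]


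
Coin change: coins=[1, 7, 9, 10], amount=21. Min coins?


dp[0]=0; dp[i]=1+min(dp[i-c] for c in coins)
...dp[16]=2, dp[17]=2, dp[18]=2, dp[19]=2, dp[20]=2, dp[21]=3
Minimum coins for 21 = 3


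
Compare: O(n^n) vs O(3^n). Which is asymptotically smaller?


exponential (base 3) grows slower than n^n
O(3^n) is asymptotically smaller; O(n^n) grows faster


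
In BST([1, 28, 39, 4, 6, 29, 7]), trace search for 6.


BST root = 1
Search for 6: compare at each node
Path: [1, 28, 4, 6]


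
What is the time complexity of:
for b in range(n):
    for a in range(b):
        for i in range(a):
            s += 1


Per nesting level: O(n) * O(n) [triangular over b] * O(n) [triangular over a] = O(n^3)
Complexity: O(n^3)


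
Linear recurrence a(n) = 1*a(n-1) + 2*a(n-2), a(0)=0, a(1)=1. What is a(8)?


Build bottom-up:
...a(6)=21, a(7)=43, a(8)=1*43+2*21=85


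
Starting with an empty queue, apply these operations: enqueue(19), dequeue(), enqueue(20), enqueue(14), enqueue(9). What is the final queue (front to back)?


enqueue(19) -> [19]
dequeue() returns 19 -> []
enqueue(20) -> [20]
enqueue(14) -> [20, 14]
enqueue(9) -> [20, 14, 9]
Final queue (front to back): [20, 14, 9]
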